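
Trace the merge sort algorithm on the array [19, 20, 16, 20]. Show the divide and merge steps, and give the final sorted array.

Merge sort trace:

Split: [19, 20, 16, 20] -> [19, 20] and [16, 20]
  Split: [19, 20] -> [19] and [20]
  Merge: [19] + [20] -> [19, 20]
  Split: [16, 20] -> [16] and [20]
  Merge: [16] + [20] -> [16, 20]
Merge: [19, 20] + [16, 20] -> [16, 19, 20, 20]

Final sorted array: [16, 19, 20, 20]

The merge sort proceeds by recursively splitting the array and merging sorted halves.
After all merges, the sorted array is [16, 19, 20, 20].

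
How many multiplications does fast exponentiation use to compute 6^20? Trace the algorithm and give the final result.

Computing 6^20 by squaring (build up from 6^1; each line after the first costs one multiplication):

6^1 = 6
6^2 = (6^1)^2 = 6^2 = 36
6^4 = (6^2)^2 = 36^2 = 1296
6^5 = 6 * 6^4 = 6 * 1296 = 7776
6^10 = (6^5)^2 = 7776^2 = 60466176
6^20 = (6^10)^2 = 60466176^2 = 3656158440062976

Result: 3656158440062976
Multiplications needed: 5 (5 lines after 6^1)

6^20 = 3656158440062976. Using exponentiation by squaring, this requires 5 multiplications. The key idea: if the exponent is even, square the half-power; if odd, multiply by the base once.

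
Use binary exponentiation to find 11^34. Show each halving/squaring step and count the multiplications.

Computing 11^34 by squaring (build up from 11^1; each line after the first costs one multiplication):

11^1 = 11
11^2 = (11^1)^2 = 11^2 = 121
11^4 = (11^2)^2 = 121^2 = 14641
11^8 = (11^4)^2 = 14641^2 = 214358881
11^16 = (11^8)^2 = 214358881^2 = 45949729863572161
11^17 = 11 * 11^16 = 11 * 45949729863572161 = 505447028499293771
11^34 = (11^17)^2 = 505447028499293771^2 = 255476698618765889551019445759400441

Result: 255476698618765889551019445759400441
Multiplications needed: 6 (6 lines after 11^1)

11^34 = 255476698618765889551019445759400441. Using exponentiation by squaring, this requires 6 multiplications. The key idea: if the exponent is even, square the half-power; if odd, multiply by the base once.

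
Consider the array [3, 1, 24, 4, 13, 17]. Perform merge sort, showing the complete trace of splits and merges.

Merge sort trace:

Split: [3, 1, 24, 4, 13, 17] -> [3, 1, 24] and [4, 13, 17]
  Split: [3, 1, 24] -> [3] and [1, 24]
    Split: [1, 24] -> [1] and [24]
    Merge: [1] + [24] -> [1, 24]
  Merge: [3] + [1, 24] -> [1, 3, 24]
  Split: [4, 13, 17] -> [4] and [13, 17]
    Split: [13, 17] -> [13] and [17]
    Merge: [13] + [17] -> [13, 17]
  Merge: [4] + [13, 17] -> [4, 13, 17]
Merge: [1, 3, 24] + [4, 13, 17] -> [1, 3, 4, 13, 17, 24]

Final sorted array: [1, 3, 4, 13, 17, 24]

The merge sort proceeds by recursively splitting the array and merging sorted halves.
After all merges, the sorted array is [1, 3, 4, 13, 17, 24].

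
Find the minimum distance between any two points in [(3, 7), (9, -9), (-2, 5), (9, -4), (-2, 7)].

Computing all pairwise distances among 5 points:

d((3, 7), (9, -9)) = 17.088
d((3, 7), (-2, 5)) = 5.3852
d((3, 7), (9, -4)) = 12.53
d((3, 7), (-2, 7)) = 5.0
d((9, -9), (-2, 5)) = 17.8045
d((9, -9), (9, -4)) = 5.0
d((9, -9), (-2, 7)) = 19.4165
d((-2, 5), (9, -4)) = 14.2127
d((-2, 5), (-2, 7)) = 2.0 <-- minimum
d((9, -4), (-2, 7)) = 15.5563

Closest pair: (-2, 5) and (-2, 7) with distance 2.0

The closest pair is (-2, 5) and (-2, 7) with Euclidean distance 2.0. For 5 points, brute-force pairwise comparison is shown above. For large n, the divide-and-conquer algorithm (sort by x, recurse on halves, check the dividing strip) achieves O(n log n).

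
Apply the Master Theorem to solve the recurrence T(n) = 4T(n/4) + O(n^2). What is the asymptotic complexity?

Master Theorem for T(n) = 4T(n/4) + O(n^2):

a = 4, b = 4, c = 2
log_b(a) = log_4(4) = 1.0000

Case 3: c = 2 > log_4(4) = 1.0000
T(n) = O(n^2) = O(n^2)

For T(n) = 4T(n/4) + O(n^2): log_4(4) = 1.0000. This is Case 3 of the Master Theorem (c > log_b(a), work dominated by root), giving O(n^2).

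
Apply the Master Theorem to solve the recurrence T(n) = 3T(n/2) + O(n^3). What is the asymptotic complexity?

Master Theorem for T(n) = 3T(n/2) + O(n^3):

a = 3, b = 2, c = 3
log_b(a) = log_2(3) = 1.5850

Case 3: c = 3 > log_2(3) = 1.5850
T(n) = O(n^3) = O(n^3)

For T(n) = 3T(n/2) + O(n^3): log_2(3) = 1.5850. This is Case 3 of the Master Theorem (c > log_b(a), work dominated by root), giving O(n^3).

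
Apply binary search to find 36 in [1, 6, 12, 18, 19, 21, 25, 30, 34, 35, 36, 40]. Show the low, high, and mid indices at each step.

Binary search for 36 in [1, 6, 12, 18, 19, 21, 25, 30, 34, 35, 36, 40]:

lo=0, hi=11, mid=5, arr[mid]=21 -> 21 < 36, search right half
lo=6, hi=11, mid=8, arr[mid]=34 -> 34 < 36, search right half
lo=9, hi=11, mid=10, arr[mid]=36 -> Found target at index 10!

Binary search finds 36 at index 10 after 3 comparisons. The search repeatedly halves the search space by comparing with the middle element.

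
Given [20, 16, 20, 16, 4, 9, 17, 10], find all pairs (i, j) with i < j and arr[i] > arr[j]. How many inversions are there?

Finding inversions in [20, 16, 20, 16, 4, 9, 17, 10]:

(0, 1): arr[0]=20 > arr[1]=16
(0, 3): arr[0]=20 > arr[3]=16
(0, 4): arr[0]=20 > arr[4]=4
(0, 5): arr[0]=20 > arr[5]=9
(0, 6): arr[0]=20 > arr[6]=17
(0, 7): arr[0]=20 > arr[7]=10
(1, 4): arr[1]=16 > arr[4]=4
(1, 5): arr[1]=16 > arr[5]=9
(1, 7): arr[1]=16 > arr[7]=10
(2, 3): arr[2]=20 > arr[3]=16
(2, 4): arr[2]=20 > arr[4]=4
(2, 5): arr[2]=20 > arr[5]=9
(2, 6): arr[2]=20 > arr[6]=17
(2, 7): arr[2]=20 > arr[7]=10
(3, 4): arr[3]=16 > arr[4]=4
(3, 5): arr[3]=16 > arr[5]=9
(3, 7): arr[3]=16 > arr[7]=10
(6, 7): arr[6]=17 > arr[7]=10

Total inversions: 18

The array has 18 inversion(s): (0,1), (0,3), (0,4), (0,5), (0,6), (0,7), (1,4), (1,5), (1,7), (2,3), (2,4), (2,5), (2,6), (2,7), (3,4), (3,5), (3,7), (6,7). Each pair (i,j) satisfies i < j and arr[i] > arr[j].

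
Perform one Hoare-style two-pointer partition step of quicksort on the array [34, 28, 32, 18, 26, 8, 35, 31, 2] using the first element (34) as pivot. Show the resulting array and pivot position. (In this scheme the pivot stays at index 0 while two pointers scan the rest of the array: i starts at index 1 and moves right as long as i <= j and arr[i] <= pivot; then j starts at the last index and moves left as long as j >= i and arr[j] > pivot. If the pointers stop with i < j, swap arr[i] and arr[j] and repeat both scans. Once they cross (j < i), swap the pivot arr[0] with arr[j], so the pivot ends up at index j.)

Hoare-style two-pointer partition with pivot = 34:

Initial array: [34, 28, 32, 18, 26, 8, 35, 31, 2]

Pointers start at i = 1, j = 8.
i stops at index 6 (arr[6]=35 > 34), j stops at index 8 (arr[8]=2 <= 34): swap arr[6] and arr[8], array becomes [34, 28, 32, 18, 26, 8, 2, 31, 35]
i ends at 8, j ends at 7: the pointers have crossed (j < i), so scanning stops.

Swap pivot arr[0] with arr[7] to place pivot at position 7: [31, 28, 32, 18, 26, 8, 2, 34, 35]
Pivot position: 7

After partitioning with pivot 34, the array becomes [31, 28, 32, 18, 26, 8, 2, 34, 35]. The pivot is placed at index 7. All elements to the left of the pivot are <= 34, and all elements to the right are > 34.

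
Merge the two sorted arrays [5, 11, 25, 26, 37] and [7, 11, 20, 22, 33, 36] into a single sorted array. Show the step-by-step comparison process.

Merging process:

Compare 5 vs 7: take 5 from left. Merged: [5]
Compare 11 vs 7: take 7 from right. Merged: [5, 7]
Compare 11 vs 11: take 11 from left. Merged: [5, 7, 11]
Compare 25 vs 11: take 11 from right. Merged: [5, 7, 11, 11]
Compare 25 vs 20: take 20 from right. Merged: [5, 7, 11, 11, 20]
Compare 25 vs 22: take 22 from right. Merged: [5, 7, 11, 11, 20, 22]
Compare 25 vs 33: take 25 from left. Merged: [5, 7, 11, 11, 20, 22, 25]
Compare 26 vs 33: take 26 from left. Merged: [5, 7, 11, 11, 20, 22, 25, 26]
Compare 37 vs 33: take 33 from right. Merged: [5, 7, 11, 11, 20, 22, 25, 26, 33]
Compare 37 vs 36: take 36 from right. Merged: [5, 7, 11, 11, 20, 22, 25, 26, 33, 36]
Append remaining from left: [37]. Merged: [5, 7, 11, 11, 20, 22, 25, 26, 33, 36, 37]

Final merged array: [5, 7, 11, 11, 20, 22, 25, 26, 33, 36, 37]
Total comparisons: 10

The merged array is [5, 7, 11, 11, 20, 22, 25, 26, 33, 36, 37], requiring 10 comparisons. The merge step runs in O(n) time where n is the total number of elements.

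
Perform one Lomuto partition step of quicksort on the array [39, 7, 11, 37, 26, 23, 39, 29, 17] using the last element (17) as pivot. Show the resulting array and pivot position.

Lomuto partition with pivot = 17:

Initial array: [39, 7, 11, 37, 26, 23, 39, 29, 17]

arr[0]=39 > 17: no swap
arr[1]=7 <= 17: swap with position 0, array becomes [7, 39, 11, 37, 26, 23, 39, 29, 17]
arr[2]=11 <= 17: swap with position 1, array becomes [7, 11, 39, 37, 26, 23, 39, 29, 17]
arr[3]=37 > 17: no swap
arr[4]=26 > 17: no swap
arr[5]=23 > 17: no swap
arr[6]=39 > 17: no swap
arr[7]=29 > 17: no swap

Place pivot at position 2: [7, 11, 17, 37, 26, 23, 39, 29, 39]
Pivot position: 2

After partitioning with pivot 17, the array becomes [7, 11, 17, 37, 26, 23, 39, 29, 39]. The pivot is placed at index 2. All elements to the left of the pivot are <= 17, and all elements to the right are > 17.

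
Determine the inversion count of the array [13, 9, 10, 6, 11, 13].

Finding inversions in [13, 9, 10, 6, 11, 13]:

(0, 1): arr[0]=13 > arr[1]=9
(0, 2): arr[0]=13 > arr[2]=10
(0, 3): arr[0]=13 > arr[3]=6
(0, 4): arr[0]=13 > arr[4]=11
(1, 3): arr[1]=9 > arr[3]=6
(2, 3): arr[2]=10 > arr[3]=6

Total inversions: 6

The array has 6 inversion(s): (0,1), (0,2), (0,3), (0,4), (1,3), (2,3). Each pair (i,j) satisfies i < j and arr[i] > arr[j].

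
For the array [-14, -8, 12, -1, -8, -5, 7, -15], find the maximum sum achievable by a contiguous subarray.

Using Kadane's algorithm on [-14, -8, 12, -1, -8, -5, 7, -15]:

Scanning through the array:
Position 1 (value -8): max_ending_here = -8, max_so_far = -8
Position 2 (value 12): max_ending_here = 12, max_so_far = 12
Position 3 (value -1): max_ending_here = 11, max_so_far = 12
Position 4 (value -8): max_ending_here = 3, max_so_far = 12
Position 5 (value -5): max_ending_here = -2, max_so_far = 12
Position 6 (value 7): max_ending_here = 7, max_so_far = 12
Position 7 (value -15): max_ending_here = -8, max_so_far = 12

Maximum subarray: [12]
Maximum sum: 12

The maximum subarray is [12] with sum 12. This subarray runs from index 2 to index 2.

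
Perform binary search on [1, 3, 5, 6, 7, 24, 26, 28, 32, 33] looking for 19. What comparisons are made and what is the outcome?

Binary search for 19 in [1, 3, 5, 6, 7, 24, 26, 28, 32, 33]:

lo=0, hi=9, mid=4, arr[mid]=7 -> 7 < 19, search right half
lo=5, hi=9, mid=7, arr[mid]=28 -> 28 > 19, search left half
lo=5, hi=6, mid=5, arr[mid]=24 -> 24 > 19, search left half
lo=5 > hi=4, target 19 not found

Binary search determines that 19 is not in the array after 3 comparisons. The search space was exhausted without finding the target.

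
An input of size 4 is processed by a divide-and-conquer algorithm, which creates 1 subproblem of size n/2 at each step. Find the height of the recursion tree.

For divide and conquer with division factor 2:

Problem sizes at each level:
Level 0: 4
Level 1: 2
Level 2: 1

The root is level 0 and the size-1 base case is level 2 (the tree spans levels 0 through 2, i.e. 3 levels counting the root), so the depth is the number of divisions: log_2(4) = 2

The recursion tree depth is log_2(4) = 2. At each level, the problem size is divided by 2, so it takes 2 divisions to reduce to a base case of size 1. The algorithm makes 1 recursive call at each level.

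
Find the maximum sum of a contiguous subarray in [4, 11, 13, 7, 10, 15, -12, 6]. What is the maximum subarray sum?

Using Kadane's algorithm on [4, 11, 13, 7, 10, 15, -12, 6]:

Scanning through the array:
Position 1 (value 11): max_ending_here = 15, max_so_far = 15
Position 2 (value 13): max_ending_here = 28, max_so_far = 28
Position 3 (value 7): max_ending_here = 35, max_so_far = 35
Position 4 (value 10): max_ending_here = 45, max_so_far = 45
Position 5 (value 15): max_ending_here = 60, max_so_far = 60
Position 6 (value -12): max_ending_here = 48, max_so_far = 60
Position 7 (value 6): max_ending_here = 54, max_so_far = 60

Maximum subarray: [4, 11, 13, 7, 10, 15]
Maximum sum: 60

The maximum subarray is [4, 11, 13, 7, 10, 15] with sum 60. This subarray runs from index 0 to index 5.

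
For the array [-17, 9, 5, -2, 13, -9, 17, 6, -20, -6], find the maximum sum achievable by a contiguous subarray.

Using Kadane's algorithm on [-17, 9, 5, -2, 13, -9, 17, 6, -20, -6]:

Scanning through the array:
Position 1 (value 9): max_ending_here = 9, max_so_far = 9
Position 2 (value 5): max_ending_here = 14, max_so_far = 14
Position 3 (value -2): max_ending_here = 12, max_so_far = 14
Position 4 (value 13): max_ending_here = 25, max_so_far = 25
Position 5 (value -9): max_ending_here = 16, max_so_far = 25
Position 6 (value 17): max_ending_here = 33, max_so_far = 33
Position 7 (value 6): max_ending_here = 39, max_so_far = 39
Position 8 (value -20): max_ending_here = 19, max_so_far = 39
Position 9 (value -6): max_ending_here = 13, max_so_far = 39

Maximum subarray: [9, 5, -2, 13, -9, 17, 6]
Maximum sum: 39

The maximum subarray is [9, 5, -2, 13, -9, 17, 6] with sum 39. This subarray runs from index 1 to index 7.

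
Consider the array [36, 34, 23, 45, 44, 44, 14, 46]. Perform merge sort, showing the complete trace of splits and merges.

Merge sort trace:

Split: [36, 34, 23, 45, 44, 44, 14, 46] -> [36, 34, 23, 45] and [44, 44, 14, 46]
  Split: [36, 34, 23, 45] -> [36, 34] and [23, 45]
    Split: [36, 34] -> [36] and [34]
    Merge: [36] + [34] -> [34, 36]
    Split: [23, 45] -> [23] and [45]
    Merge: [23] + [45] -> [23, 45]
  Merge: [34, 36] + [23, 45] -> [23, 34, 36, 45]
  Split: [44, 44, 14, 46] -> [44, 44] and [14, 46]
    Split: [44, 44] -> [44] and [44]
    Merge: [44] + [44] -> [44, 44]
    Split: [14, 46] -> [14] and [46]
    Merge: [14] + [46] -> [14, 46]
  Merge: [44, 44] + [14, 46] -> [14, 44, 44, 46]
Merge: [23, 34, 36, 45] + [14, 44, 44, 46] -> [14, 23, 34, 36, 44, 44, 45, 46]

Final sorted array: [14, 23, 34, 36, 44, 44, 45, 46]

The merge sort proceeds by recursively splitting the array and merging sorted halves.
After all merges, the sorted array is [14, 23, 34, 36, 44, 44, 45, 46].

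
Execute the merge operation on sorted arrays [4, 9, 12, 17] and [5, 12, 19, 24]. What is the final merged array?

Merging process:

Compare 4 vs 5: take 4 from left. Merged: [4]
Compare 9 vs 5: take 5 from right. Merged: [4, 5]
Compare 9 vs 12: take 9 from left. Merged: [4, 5, 9]
Compare 12 vs 12: take 12 from left. Merged: [4, 5, 9, 12]
Compare 17 vs 12: take 12 from right. Merged: [4, 5, 9, 12, 12]
Compare 17 vs 19: take 17 from left. Merged: [4, 5, 9, 12, 12, 17]
Append remaining from right: [19, 24]. Merged: [4, 5, 9, 12, 12, 17, 19, 24]

Final merged array: [4, 5, 9, 12, 12, 17, 19, 24]
Total comparisons: 6

The merged array is [4, 5, 9, 12, 12, 17, 19, 24], requiring 6 comparisons. The merge step runs in O(n) time where n is the total number of elements.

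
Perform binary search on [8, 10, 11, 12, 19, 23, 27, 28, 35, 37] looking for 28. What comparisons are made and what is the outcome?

Binary search for 28 in [8, 10, 11, 12, 19, 23, 27, 28, 35, 37]:

lo=0, hi=9, mid=4, arr[mid]=19 -> 19 < 28, search right half
lo=5, hi=9, mid=7, arr[mid]=28 -> Found target at index 7!

Binary search finds 28 at index 7 after 2 comparisons. The search repeatedly halves the search space by comparing with the middle element.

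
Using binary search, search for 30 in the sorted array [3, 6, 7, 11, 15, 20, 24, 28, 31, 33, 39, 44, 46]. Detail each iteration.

Binary search for 30 in [3, 6, 7, 11, 15, 20, 24, 28, 31, 33, 39, 44, 46]:

lo=0, hi=12, mid=6, arr[mid]=24 -> 24 < 30, search right half
lo=7, hi=12, mid=9, arr[mid]=33 -> 33 > 30, search left half
lo=7, hi=8, mid=7, arr[mid]=28 -> 28 < 30, search right half
lo=8, hi=8, mid=8, arr[mid]=31 -> 31 > 30, search left half
lo=8 > hi=7, target 30 not found

Binary search determines that 30 is not in the array after 4 comparisons. The search space was exhausted without finding the target.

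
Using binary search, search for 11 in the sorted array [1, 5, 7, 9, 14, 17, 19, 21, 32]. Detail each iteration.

Binary search for 11 in [1, 5, 7, 9, 14, 17, 19, 21, 32]:

lo=0, hi=8, mid=4, arr[mid]=14 -> 14 > 11, search left half
lo=0, hi=3, mid=1, arr[mid]=5 -> 5 < 11, search right half
lo=2, hi=3, mid=2, arr[mid]=7 -> 7 < 11, search right half
lo=3, hi=3, mid=3, arr[mid]=9 -> 9 < 11, search right half
lo=4 > hi=3, target 11 not found

Binary search determines that 11 is not in the array after 4 comparisons. The search space was exhausted without finding the target.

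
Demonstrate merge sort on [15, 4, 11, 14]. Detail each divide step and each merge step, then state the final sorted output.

Merge sort trace:

Split: [15, 4, 11, 14] -> [15, 4] and [11, 14]
  Split: [15, 4] -> [15] and [4]
  Merge: [15] + [4] -> [4, 15]
  Split: [11, 14] -> [11] and [14]
  Merge: [11] + [14] -> [11, 14]
Merge: [4, 15] + [11, 14] -> [4, 11, 14, 15]

Final sorted array: [4, 11, 14, 15]

The merge sort proceeds by recursively splitting the array and merging sorted halves.
After all merges, the sorted array is [4, 11, 14, 15].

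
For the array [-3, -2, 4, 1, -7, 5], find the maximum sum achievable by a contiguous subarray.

Using Kadane's algorithm on [-3, -2, 4, 1, -7, 5]:

Scanning through the array:
Position 1 (value -2): max_ending_here = -2, max_so_far = -2
Position 2 (value 4): max_ending_here = 4, max_so_far = 4
Position 3 (value 1): max_ending_here = 5, max_so_far = 5
Position 4 (value -7): max_ending_here = -2, max_so_far = 5
Position 5 (value 5): max_ending_here = 5, max_so_far = 5

Maximum subarray: [4, 1]
Maximum sum: 5

The maximum subarray is [4, 1] with sum 5. This subarray runs from index 2 to index 3.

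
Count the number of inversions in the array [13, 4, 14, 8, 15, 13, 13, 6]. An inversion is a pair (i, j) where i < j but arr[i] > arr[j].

Finding inversions in [13, 4, 14, 8, 15, 13, 13, 6]:

(0, 1): arr[0]=13 > arr[1]=4
(0, 3): arr[0]=13 > arr[3]=8
(0, 7): arr[0]=13 > arr[7]=6
(2, 3): arr[2]=14 > arr[3]=8
(2, 5): arr[2]=14 > arr[5]=13
(2, 6): arr[2]=14 > arr[6]=13
(2, 7): arr[2]=14 > arr[7]=6
(3, 7): arr[3]=8 > arr[7]=6
(4, 5): arr[4]=15 > arr[5]=13
(4, 6): arr[4]=15 > arr[6]=13
(4, 7): arr[4]=15 > arr[7]=6
(5, 7): arr[5]=13 > arr[7]=6
(6, 7): arr[6]=13 > arr[7]=6

Total inversions: 13

The array has 13 inversion(s): (0,1), (0,3), (0,7), (2,3), (2,5), (2,6), (2,7), (3,7), (4,5), (4,6), (4,7), (5,7), (6,7). Each pair (i,j) satisfies i < j and arr[i] > arr[j].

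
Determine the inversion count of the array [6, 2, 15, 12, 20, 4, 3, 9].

Finding inversions in [6, 2, 15, 12, 20, 4, 3, 9]:

(0, 1): arr[0]=6 > arr[1]=2
(0, 5): arr[0]=6 > arr[5]=4
(0, 6): arr[0]=6 > arr[6]=3
(2, 3): arr[2]=15 > arr[3]=12
(2, 5): arr[2]=15 > arr[5]=4
(2, 6): arr[2]=15 > arr[6]=3
(2, 7): arr[2]=15 > arr[7]=9
(3, 5): arr[3]=12 > arr[5]=4
(3, 6): arr[3]=12 > arr[6]=3
(3, 7): arr[3]=12 > arr[7]=9
(4, 5): arr[4]=20 > arr[5]=4
(4, 6): arr[4]=20 > arr[6]=3
(4, 7): arr[4]=20 > arr[7]=9
(5, 6): arr[5]=4 > arr[6]=3

Total inversions: 14

The array has 14 inversion(s): (0,1), (0,5), (0,6), (2,3), (2,5), (2,6), (2,7), (3,5), (3,6), (3,7), (4,5), (4,6), (4,7), (5,6). Each pair (i,j) satisfies i < j and arr[i] > arr[j].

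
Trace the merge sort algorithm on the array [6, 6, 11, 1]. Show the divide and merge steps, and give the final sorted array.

Merge sort trace:

Split: [6, 6, 11, 1] -> [6, 6] and [11, 1]
  Split: [6, 6] -> [6] and [6]
  Merge: [6] + [6] -> [6, 6]
  Split: [11, 1] -> [11] and [1]
  Merge: [11] + [1] -> [1, 11]
Merge: [6, 6] + [1, 11] -> [1, 6, 6, 11]

Final sorted array: [1, 6, 6, 11]

The merge sort proceeds by recursively splitting the array and merging sorted halves.
After all merges, the sorted array is [1, 6, 6, 11].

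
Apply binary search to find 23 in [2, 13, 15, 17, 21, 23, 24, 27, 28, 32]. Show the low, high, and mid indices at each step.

Binary search for 23 in [2, 13, 15, 17, 21, 23, 24, 27, 28, 32]:

lo=0, hi=9, mid=4, arr[mid]=21 -> 21 < 23, search right half
lo=5, hi=9, mid=7, arr[mid]=27 -> 27 > 23, search left half
lo=5, hi=6, mid=5, arr[mid]=23 -> Found target at index 5!

Binary search finds 23 at index 5 after 3 comparisons. The search repeatedly halves the search space by comparing with the middle element.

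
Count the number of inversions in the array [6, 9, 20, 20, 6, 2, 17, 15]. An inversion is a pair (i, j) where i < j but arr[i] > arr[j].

Finding inversions in [6, 9, 20, 20, 6, 2, 17, 15]:

(0, 5): arr[0]=6 > arr[5]=2
(1, 4): arr[1]=9 > arr[4]=6
(1, 5): arr[1]=9 > arr[5]=2
(2, 4): arr[2]=20 > arr[4]=6
(2, 5): arr[2]=20 > arr[5]=2
(2, 6): arr[2]=20 > arr[6]=17
(2, 7): arr[2]=20 > arr[7]=15
(3, 4): arr[3]=20 > arr[4]=6
(3, 5): arr[3]=20 > arr[5]=2
(3, 6): arr[3]=20 > arr[6]=17
(3, 7): arr[3]=20 > arr[7]=15
(4, 5): arr[4]=6 > arr[5]=2
(6, 7): arr[6]=17 > arr[7]=15

Total inversions: 13

The array has 13 inversion(s): (0,5), (1,4), (1,5), (2,4), (2,5), (2,6), (2,7), (3,4), (3,5), (3,6), (3,7), (4,5), (6,7). Each pair (i,j) satisfies i < j and arr[i] > arr[j].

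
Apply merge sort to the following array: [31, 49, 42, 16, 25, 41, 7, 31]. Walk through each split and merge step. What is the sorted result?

Merge sort trace:

Split: [31, 49, 42, 16, 25, 41, 7, 31] -> [31, 49, 42, 16] and [25, 41, 7, 31]
  Split: [31, 49, 42, 16] -> [31, 49] and [42, 16]
    Split: [31, 49] -> [31] and [49]
    Merge: [31] + [49] -> [31, 49]
    Split: [42, 16] -> [42] and [16]
    Merge: [42] + [16] -> [16, 42]
  Merge: [31, 49] + [16, 42] -> [16, 31, 42, 49]
  Split: [25, 41, 7, 31] -> [25, 41] and [7, 31]
    Split: [25, 41] -> [25] and [41]
    Merge: [25] + [41] -> [25, 41]
    Split: [7, 31] -> [7] and [31]
    Merge: [7] + [31] -> [7, 31]
  Merge: [25, 41] + [7, 31] -> [7, 25, 31, 41]
Merge: [16, 31, 42, 49] + [7, 25, 31, 41] -> [7, 16, 25, 31, 31, 41, 42, 49]

Final sorted array: [7, 16, 25, 31, 31, 41, 42, 49]

The merge sort proceeds by recursively splitting the array and merging sorted halves.
After all merges, the sorted array is [7, 16, 25, 31, 31, 41, 42, 49].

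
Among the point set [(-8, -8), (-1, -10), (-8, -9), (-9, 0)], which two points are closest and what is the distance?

Computing all pairwise distances among 4 points:

d((-8, -8), (-1, -10)) = 7.2801
d((-8, -8), (-8, -9)) = 1.0 <-- minimum
d((-8, -8), (-9, 0)) = 8.0623
d((-1, -10), (-8, -9)) = 7.0711
d((-1, -10), (-9, 0)) = 12.8062
d((-8, -9), (-9, 0)) = 9.0554

Closest pair: (-8, -8) and (-8, -9) with distance 1.0

The closest pair is (-8, -8) and (-8, -9) with Euclidean distance 1.0. For 4 points, brute-force pairwise comparison is shown above. For large n, the divide-and-conquer algorithm (sort by x, recurse on halves, check the dividing strip) achieves O(n log n).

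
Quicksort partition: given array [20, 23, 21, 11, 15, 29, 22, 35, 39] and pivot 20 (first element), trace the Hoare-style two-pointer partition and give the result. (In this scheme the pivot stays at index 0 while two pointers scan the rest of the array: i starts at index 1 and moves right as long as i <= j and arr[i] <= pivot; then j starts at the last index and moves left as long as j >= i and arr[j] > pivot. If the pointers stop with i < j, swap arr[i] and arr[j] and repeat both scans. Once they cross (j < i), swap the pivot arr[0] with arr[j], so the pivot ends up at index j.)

Hoare-style two-pointer partition with pivot = 20:

Initial array: [20, 23, 21, 11, 15, 29, 22, 35, 39]

Pointers start at i = 1, j = 8.
i stops at index 1 (arr[1]=23 > 20), j stops at index 4 (arr[4]=15 <= 20): swap arr[1] and arr[4], array becomes [20, 15, 21, 11, 23, 29, 22, 35, 39]
i stops at index 2 (arr[2]=21 > 20), j stops at index 3 (arr[3]=11 <= 20): swap arr[2] and arr[3], array becomes [20, 15, 11, 21, 23, 29, 22, 35, 39]
i ends at 3, j ends at 2: the pointers have crossed (j < i), so scanning stops.

Swap pivot arr[0] with arr[2] to place pivot at position 2: [11, 15, 20, 21, 23, 29, 22, 35, 39]
Pivot position: 2

After partitioning with pivot 20, the array becomes [11, 15, 20, 21, 23, 29, 22, 35, 39]. The pivot is placed at index 2. All elements to the left of the pivot are <= 20, and all elements to the right are > 20.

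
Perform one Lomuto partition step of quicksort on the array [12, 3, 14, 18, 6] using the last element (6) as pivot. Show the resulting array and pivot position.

Lomuto partition with pivot = 6:

Initial array: [12, 3, 14, 18, 6]

arr[0]=12 > 6: no swap
arr[1]=3 <= 6: swap with position 0, array becomes [3, 12, 14, 18, 6]
arr[2]=14 > 6: no swap
arr[3]=18 > 6: no swap

Place pivot at position 1: [3, 6, 14, 18, 12]
Pivot position: 1

After partitioning with pivot 6, the array becomes [3, 6, 14, 18, 12]. The pivot is placed at index 1. All elements to the left of the pivot are <= 6, and all elements to the right are > 6.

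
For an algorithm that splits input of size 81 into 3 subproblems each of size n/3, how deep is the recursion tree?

For divide and conquer with division factor 3:

Problem sizes at each level:
Level 0: 81
Level 1: 27
Level 2: 9
Level 3: 3
Level 4: 1

The root is level 0 and the size-1 base case is level 4 (the tree spans levels 0 through 4, i.e. 5 levels counting the root), so the depth is the number of divisions: log_3(81) = 4

The recursion tree depth is log_3(81) = 4. At each level, the problem size is divided by 3, so it takes 4 divisions to reduce to a base case of size 1. The algorithm makes 3 recursive calls at each level.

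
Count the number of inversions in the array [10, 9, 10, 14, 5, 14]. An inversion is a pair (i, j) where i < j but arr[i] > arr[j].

Finding inversions in [10, 9, 10, 14, 5, 14]:

(0, 1): arr[0]=10 > arr[1]=9
(0, 4): arr[0]=10 > arr[4]=5
(1, 4): arr[1]=9 > arr[4]=5
(2, 4): arr[2]=10 > arr[4]=5
(3, 4): arr[3]=14 > arr[4]=5

Total inversions: 5

The array has 5 inversion(s): (0,1), (0,4), (1,4), (2,4), (3,4). Each pair (i,j) satisfies i < j and arr[i] > arr[j].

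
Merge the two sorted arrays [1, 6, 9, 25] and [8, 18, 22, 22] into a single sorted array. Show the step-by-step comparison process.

Merging process:

Compare 1 vs 8: take 1 from left. Merged: [1]
Compare 6 vs 8: take 6 from left. Merged: [1, 6]
Compare 9 vs 8: take 8 from right. Merged: [1, 6, 8]
Compare 9 vs 18: take 9 from left. Merged: [1, 6, 8, 9]
Compare 25 vs 18: take 18 from right. Merged: [1, 6, 8, 9, 18]
Compare 25 vs 22: take 22 from right. Merged: [1, 6, 8, 9, 18, 22]
Compare 25 vs 22: take 22 from right. Merged: [1, 6, 8, 9, 18, 22, 22]
Append remaining from left: [25]. Merged: [1, 6, 8, 9, 18, 22, 22, 25]

Final merged array: [1, 6, 8, 9, 18, 22, 22, 25]
Total comparisons: 7

The merged array is [1, 6, 8, 9, 18, 22, 22, 25], requiring 7 comparisons. The merge step runs in O(n) time where n is the total number of elements.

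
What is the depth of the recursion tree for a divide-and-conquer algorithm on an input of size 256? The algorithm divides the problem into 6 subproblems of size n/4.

For divide and conquer with division factor 4:

Problem sizes at each level:
Level 0: 256
Level 1: 64
Level 2: 16
Level 3: 4
Level 4: 1

The root is level 0 and the size-1 base case is level 4 (the tree spans levels 0 through 4, i.e. 5 levels counting the root), so the depth is the number of divisions: log_4(256) = 4

The recursion tree depth is log_4(256) = 4. At each level, the problem size is divided by 4, so it takes 4 divisions to reduce to a base case of size 1. The algorithm makes 6 recursive calls at each level.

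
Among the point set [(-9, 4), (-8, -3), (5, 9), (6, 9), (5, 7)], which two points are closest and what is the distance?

Computing all pairwise distances among 5 points:

d((-9, 4), (-8, -3)) = 7.0711
d((-9, 4), (5, 9)) = 14.8661
d((-9, 4), (6, 9)) = 15.8114
d((-9, 4), (5, 7)) = 14.3178
d((-8, -3), (5, 9)) = 17.6918
d((-8, -3), (6, 9)) = 18.4391
d((-8, -3), (5, 7)) = 16.4012
d((5, 9), (6, 9)) = 1.0 <-- minimum
d((5, 9), (5, 7)) = 2.0
d((6, 9), (5, 7)) = 2.2361

Closest pair: (5, 9) and (6, 9) with distance 1.0

The closest pair is (5, 9) and (6, 9) with Euclidean distance 1.0. For 5 points, brute-force pairwise comparison is shown above. For large n, the divide-and-conquer algorithm (sort by x, recurse on halves, check the dividing strip) achieves O(n log n).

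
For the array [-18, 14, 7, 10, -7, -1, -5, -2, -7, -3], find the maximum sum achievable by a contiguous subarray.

Using Kadane's algorithm on [-18, 14, 7, 10, -7, -1, -5, -2, -7, -3]:

Scanning through the array:
Position 1 (value 14): max_ending_here = 14, max_so_far = 14
Position 2 (value 7): max_ending_here = 21, max_so_far = 21
Position 3 (value 10): max_ending_here = 31, max_so_far = 31
Position 4 (value -7): max_ending_here = 24, max_so_far = 31
Position 5 (value -1): max_ending_here = 23, max_so_far = 31
Position 6 (value -5): max_ending_here = 18, max_so_far = 31
Position 7 (value -2): max_ending_here = 16, max_so_far = 31
Position 8 (value -7): max_ending_here = 9, max_so_far = 31
Position 9 (value -3): max_ending_here = 6, max_so_far = 31

Maximum subarray: [14, 7, 10]
Maximum sum: 31

The maximum subarray is [14, 7, 10] with sum 31. This subarray runs from index 1 to index 3.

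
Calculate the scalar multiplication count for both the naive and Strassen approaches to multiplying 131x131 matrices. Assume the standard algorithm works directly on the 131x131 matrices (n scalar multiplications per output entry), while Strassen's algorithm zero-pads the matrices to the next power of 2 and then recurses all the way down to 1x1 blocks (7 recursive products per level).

Matrix multiplication for 131x131 matrices:

Strassen's algorithm requires power-of-2 dimensions. Pad 131x131 to 256x256 (next power of 2).

Standard algorithm: 131^3 = 2248091 multiplications
Strassen's algorithm: 7^(log2(256)) = 7^8 = 5764801 multiplications
Difference: 2248091 - 5764801 = -3516710 (Strassen uses MORE here due to padding overhead — for small or just-over-power-of-2 n, padding can outweigh the per-level savings)

Standard: 2248091 multiplications (131^3). Strassen: 5764801 multiplications (7^8, after padding to 256x256). Strassen reduces 8 recursive multiplications to 7 at each level.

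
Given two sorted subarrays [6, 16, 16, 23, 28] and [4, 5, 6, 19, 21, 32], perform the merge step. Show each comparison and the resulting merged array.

Merging process:

Compare 6 vs 4: take 4 from right. Merged: [4]
Compare 6 vs 5: take 5 from right. Merged: [4, 5]
Compare 6 vs 6: take 6 from left. Merged: [4, 5, 6]
Compare 16 vs 6: take 6 from right. Merged: [4, 5, 6, 6]
Compare 16 vs 19: take 16 from left. Merged: [4, 5, 6, 6, 16]
Compare 16 vs 19: take 16 from left. Merged: [4, 5, 6, 6, 16, 16]
Compare 23 vs 19: take 19 from right. Merged: [4, 5, 6, 6, 16, 16, 19]
Compare 23 vs 21: take 21 from right. Merged: [4, 5, 6, 6, 16, 16, 19, 21]
Compare 23 vs 32: take 23 from left. Merged: [4, 5, 6, 6, 16, 16, 19, 21, 23]
Compare 28 vs 32: take 28 from left. Merged: [4, 5, 6, 6, 16, 16, 19, 21, 23, 28]
Append remaining from right: [32]. Merged: [4, 5, 6, 6, 16, 16, 19, 21, 23, 28, 32]

Final merged array: [4, 5, 6, 6, 16, 16, 19, 21, 23, 28, 32]
Total comparisons: 10

The merged array is [4, 5, 6, 6, 16, 16, 19, 21, 23, 28, 32], requiring 10 comparisons. The merge step runs in O(n) time where n is the total number of elements.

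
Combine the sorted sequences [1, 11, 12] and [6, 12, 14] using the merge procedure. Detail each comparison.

Merging process:

Compare 1 vs 6: take 1 from left. Merged: [1]
Compare 11 vs 6: take 6 from right. Merged: [1, 6]
Compare 11 vs 12: take 11 from left. Merged: [1, 6, 11]
Compare 12 vs 12: take 12 from left. Merged: [1, 6, 11, 12]
Append remaining from right: [12, 14]. Merged: [1, 6, 11, 12, 12, 14]

Final merged array: [1, 6, 11, 12, 12, 14]
Total comparisons: 4

The merged array is [1, 6, 11, 12, 12, 14], requiring 4 comparisons. The merge step runs in O(n) time where n is the total number of elements.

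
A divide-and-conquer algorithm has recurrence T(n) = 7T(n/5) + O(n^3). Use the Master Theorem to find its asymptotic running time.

Master Theorem for T(n) = 7T(n/5) + O(n^3):

a = 7, b = 5, c = 3
log_b(a) = log_5(7) = 1.2091

Case 3: c = 3 > log_5(7) = 1.2091
T(n) = O(n^3) = O(n^3)

For T(n) = 7T(n/5) + O(n^3): log_5(7) = 1.2091. This is Case 3 of the Master Theorem (c > log_b(a), work dominated by root), giving O(n^3).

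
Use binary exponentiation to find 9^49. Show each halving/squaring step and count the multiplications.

Computing 9^49 by squaring (build up from 9^1; each line after the first costs one multiplication):

9^1 = 9
9^2 = (9^1)^2 = 9^2 = 81
9^3 = 9 * 9^2 = 9 * 81 = 729
9^6 = (9^3)^2 = 729^2 = 531441
9^12 = (9^6)^2 = 531441^2 = 282429536481
9^24 = (9^12)^2 = 282429536481^2 = 79766443076872509863361
9^48 = (9^24)^2 = 79766443076872509863361^2 = 6362685441135942358474828762538534230890216321
9^49 = 9 * 9^48 = 9 * 6362685441135942358474828762538534230890216321 = 57264168970223481226273458862846808078011946889

Result: 57264168970223481226273458862846808078011946889
Multiplications needed: 7 (7 lines after 9^1)

9^49 = 57264168970223481226273458862846808078011946889. Using exponentiation by squaring, this requires 7 multiplications. The key idea: if the exponent is even, square the half-power; if odd, multiply by the base once.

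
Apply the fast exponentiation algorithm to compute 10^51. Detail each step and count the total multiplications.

Computing 10^51 by squaring (build up from 10^1; each line after the first costs one multiplication):

10^1 = 10
10^2 = (10^1)^2 = 10^2 = 100
10^3 = 10 * 10^2 = 10 * 100 = 1000
10^6 = (10^3)^2 = 1000^2 = 1000000
10^12 = (10^6)^2 = 1000000^2 = 1000000000000
10^24 = (10^12)^2 = 1000000000000^2 = 1000000000000000000000000
10^25 = 10 * 10^24 = 10 * 1000000000000000000000000 = 10000000000000000000000000
10^50 = (10^25)^2 = 10000000000000000000000000^2 = 100000000000000000000000000000000000000000000000000
10^51 = 10 * 10^50 = 10 * 100000000000000000000000000000000000000000000000000 = 1000000000000000000000000000000000000000000000000000

Result: 1000000000000000000000000000000000000000000000000000
Multiplications needed: 8 (8 lines after 10^1)

10^51 = 1000000000000000000000000000000000000000000000000000. Using exponentiation by squaring, this requires 8 multiplications. The key idea: if the exponent is even, square the half-power; if odd, multiply by the base once.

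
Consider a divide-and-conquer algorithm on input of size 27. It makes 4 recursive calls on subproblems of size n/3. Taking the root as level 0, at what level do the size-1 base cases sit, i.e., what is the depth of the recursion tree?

For divide and conquer with division factor 3:

Problem sizes at each level:
Level 0: 27
Level 1: 9
Level 2: 3
Level 3: 1

The root is level 0 and the size-1 base case is level 3 (the tree spans levels 0 through 3, i.e. 4 levels counting the root), so the depth is the number of divisions: log_3(27) = 3

The recursion tree depth is log_3(27) = 3. At each level, the problem size is divided by 3, so it takes 3 divisions to reduce to a base case of size 1. The algorithm makes 4 recursive calls at each level.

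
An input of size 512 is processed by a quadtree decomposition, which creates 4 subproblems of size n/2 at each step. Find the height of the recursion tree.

For divide and conquer with division factor 2:

Problem sizes at each level:
Level 0: 512
Level 1: 256
Level 2: 128
Level 3: 64
Level 4: 32
Level 5: 16
Level 6: 8
Level 7: 4
Level 8: 2
Level 9: 1

The root is level 0 and the size-1 base case is level 9 (the tree spans levels 0 through 9, i.e. 10 levels counting the root), so the depth is the number of divisions: log_2(512) = 9

The recursion tree depth is log_2(512) = 9. At each level, the problem size is divided by 2, so it takes 9 divisions to reduce to a base case of size 1. The algorithm makes 4 recursive calls at each level.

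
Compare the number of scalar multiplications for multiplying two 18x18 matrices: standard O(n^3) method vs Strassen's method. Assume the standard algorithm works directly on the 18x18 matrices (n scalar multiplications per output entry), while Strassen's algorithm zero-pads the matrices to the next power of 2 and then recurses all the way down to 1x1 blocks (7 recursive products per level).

Matrix multiplication for 18x18 matrices:

Strassen's algorithm requires power-of-2 dimensions. Pad 18x18 to 32x32 (next power of 2).

Standard algorithm: 18^3 = 5832 multiplications
Strassen's algorithm: 7^(log2(32)) = 7^5 = 16807 multiplications
Difference: 5832 - 16807 = -10975 (Strassen uses MORE here due to padding overhead — for small or just-over-power-of-2 n, padding can outweigh the per-level savings)

Standard: 5832 multiplications (18^3). Strassen: 16807 multiplications (7^5, after padding to 32x32). Strassen reduces 8 recursive multiplications to 7 at each level.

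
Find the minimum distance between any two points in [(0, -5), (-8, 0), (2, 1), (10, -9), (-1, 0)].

Computing all pairwise distances among 5 points:

d((0, -5), (-8, 0)) = 9.434
d((0, -5), (2, 1)) = 6.3246
d((0, -5), (10, -9)) = 10.7703
d((0, -5), (-1, 0)) = 5.099
d((-8, 0), (2, 1)) = 10.0499
d((-8, 0), (10, -9)) = 20.1246
d((-8, 0), (-1, 0)) = 7.0
d((2, 1), (10, -9)) = 12.8062
d((2, 1), (-1, 0)) = 3.1623 <-- minimum
d((10, -9), (-1, 0)) = 14.2127

Closest pair: (2, 1) and (-1, 0) with distance 3.1623

The closest pair is (2, 1) and (-1, 0) with Euclidean distance 3.1623. For 5 points, brute-force pairwise comparison is shown above. For large n, the divide-and-conquer algorithm (sort by x, recurse on halves, check the dividing strip) achieves O(n log n).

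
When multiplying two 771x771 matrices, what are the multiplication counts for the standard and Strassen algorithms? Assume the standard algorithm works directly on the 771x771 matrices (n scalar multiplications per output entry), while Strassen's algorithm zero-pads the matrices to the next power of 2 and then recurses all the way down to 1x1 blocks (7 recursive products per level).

Matrix multiplication for 771x771 matrices:

Strassen's algorithm requires power-of-2 dimensions. Pad 771x771 to 1024x1024 (next power of 2).

Standard algorithm: 771^3 = 458314011 multiplications
Strassen's algorithm: 7^(log2(1024)) = 7^10 = 282475249 multiplications
Savings: 458314011 - 282475249 = 175838762 multiplications

Standard: 458314011 multiplications (771^3). Strassen: 282475249 multiplications (7^10, after padding to 1024x1024). Strassen reduces 8 recursive multiplications to 7 at each level.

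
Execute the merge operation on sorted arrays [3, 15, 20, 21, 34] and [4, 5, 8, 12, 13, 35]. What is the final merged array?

Merging process:

Compare 3 vs 4: take 3 from left. Merged: [3]
Compare 15 vs 4: take 4 from right. Merged: [3, 4]
Compare 15 vs 5: take 5 from right. Merged: [3, 4, 5]
Compare 15 vs 8: take 8 from right. Merged: [3, 4, 5, 8]
Compare 15 vs 12: take 12 from right. Merged: [3, 4, 5, 8, 12]
Compare 15 vs 13: take 13 from right. Merged: [3, 4, 5, 8, 12, 13]
Compare 15 vs 35: take 15 from left. Merged: [3, 4, 5, 8, 12, 13, 15]
Compare 20 vs 35: take 20 from left. Merged: [3, 4, 5, 8, 12, 13, 15, 20]
Compare 21 vs 35: take 21 from left. Merged: [3, 4, 5, 8, 12, 13, 15, 20, 21]
Compare 34 vs 35: take 34 from left. Merged: [3, 4, 5, 8, 12, 13, 15, 20, 21, 34]
Append remaining from right: [35]. Merged: [3, 4, 5, 8, 12, 13, 15, 20, 21, 34, 35]

Final merged array: [3, 4, 5, 8, 12, 13, 15, 20, 21, 34, 35]
Total comparisons: 10

The merged array is [3, 4, 5, 8, 12, 13, 15, 20, 21, 34, 35], requiring 10 comparisons. The merge step runs in O(n) time where n is the total number of elements.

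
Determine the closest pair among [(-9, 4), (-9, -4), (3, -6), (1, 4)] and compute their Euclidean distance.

Computing all pairwise distances among 4 points:

d((-9, 4), (-9, -4)) = 8.0 <-- minimum
d((-9, 4), (3, -6)) = 15.6205
d((-9, 4), (1, 4)) = 10.0
d((-9, -4), (3, -6)) = 12.1655
d((-9, -4), (1, 4)) = 12.8062
d((3, -6), (1, 4)) = 10.198

Closest pair: (-9, 4) and (-9, -4) with distance 8.0

The closest pair is (-9, 4) and (-9, -4) with Euclidean distance 8.0. For 4 points, brute-force pairwise comparison is shown above. For large n, the divide-and-conquer algorithm (sort by x, recurse on halves, check the dividing strip) achieves O(n log n).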